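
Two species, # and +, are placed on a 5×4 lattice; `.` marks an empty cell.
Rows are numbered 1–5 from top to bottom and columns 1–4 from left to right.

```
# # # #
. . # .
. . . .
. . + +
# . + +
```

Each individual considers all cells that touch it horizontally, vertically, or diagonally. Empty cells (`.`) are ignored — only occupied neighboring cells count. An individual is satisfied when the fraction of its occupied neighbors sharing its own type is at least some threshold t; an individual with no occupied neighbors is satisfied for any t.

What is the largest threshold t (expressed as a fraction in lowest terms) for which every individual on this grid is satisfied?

(1,1)# 1/1
(1,2)# 3/3
(1,3)# 3/3
(1,4)# 2/2
(2,3)# 3/3
(4,3)+ 3/3
(4,4)+ 3/3
(5,1)# — no occupied neighbors
(5,3)+ 3/3
(5,4)+ 3/3
The smallest same-type fraction is 1/1 at (1,1), which reduces to 1/1. Any threshold above that leaves this individual unsatisfied.

1/1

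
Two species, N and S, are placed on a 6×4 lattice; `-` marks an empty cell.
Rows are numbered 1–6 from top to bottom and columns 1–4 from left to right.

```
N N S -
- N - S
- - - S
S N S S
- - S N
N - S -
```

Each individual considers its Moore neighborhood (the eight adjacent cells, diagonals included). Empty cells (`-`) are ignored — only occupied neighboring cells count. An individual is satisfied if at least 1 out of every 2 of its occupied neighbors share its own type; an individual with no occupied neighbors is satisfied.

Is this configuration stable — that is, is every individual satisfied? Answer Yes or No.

(1,1)N 2/2 satisfied
(1,2)N 2/3 satisfied
(1,3)S 1/3 not
(2,2)N 2/3 satisfied
(2,4)S 2/2 satisfied
(3,4)S 3/3 satisfied
(4,1)S 0/1 not
(4,2)N 0/3 not
(4,3)S 3/5 satisfied
(4,4)S 3/4 satisfied
(5,3)S 3/5 satisfied
(5,4)N 0/4 not
(6,1)N 0/0 satisfied
(6,3)S 1/2 satisfied
For instance (1,3) has only 1/3 same-type neighbors, below 1/2.

No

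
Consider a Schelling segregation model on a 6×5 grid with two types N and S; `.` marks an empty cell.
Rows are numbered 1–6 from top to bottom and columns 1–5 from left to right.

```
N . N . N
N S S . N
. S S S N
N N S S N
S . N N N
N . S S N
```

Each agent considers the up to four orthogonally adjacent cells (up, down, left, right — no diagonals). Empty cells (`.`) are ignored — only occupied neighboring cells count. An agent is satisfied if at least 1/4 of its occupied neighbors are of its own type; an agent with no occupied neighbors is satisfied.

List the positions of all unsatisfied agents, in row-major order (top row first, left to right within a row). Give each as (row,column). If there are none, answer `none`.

(1,1)N 1/1 ✓
(1,3)N 0/1 ✗
(1,5)N 1/1 ✓
(2,1)N 1/2 ✓
(2,2)S 2/3 ✓
(2,3)S 2/3 ✓
(2,5)N 2/2 ✓
(3,2)S 2/3 ✓
(3,3)S 4/4 ✓
(3,4)S 2/3 ✓
(3,5)N 2/3 ✓
(4,1)N 1/2 ✓
(4,2)N 1/3 ✓
(4,3)S 2/4 ✓
(4,4)S 2/4 ✓
(4,5)N 2/3 ✓
(5,1)S 0/2 ✗
(5,3)N 1/3 ✓
(5,4)N 2/4 ✓
(5,5)N 3/3 ✓
(6,1)N 0/1 ✗
(6,3)S 1/2 ✓
(6,4)S 1/3 ✓
(6,5)N 1/2 ✓

(1,3), (5,1), (6,1)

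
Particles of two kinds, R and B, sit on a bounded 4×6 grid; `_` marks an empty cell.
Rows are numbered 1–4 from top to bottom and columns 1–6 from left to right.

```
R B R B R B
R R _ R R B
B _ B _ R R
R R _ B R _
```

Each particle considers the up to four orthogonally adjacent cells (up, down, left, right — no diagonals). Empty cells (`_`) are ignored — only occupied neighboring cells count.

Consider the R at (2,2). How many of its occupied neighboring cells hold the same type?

Occupied neighbors of (2,2): (1,2)=B, (2,1)=R.
Same type (R): 1 of 2.

1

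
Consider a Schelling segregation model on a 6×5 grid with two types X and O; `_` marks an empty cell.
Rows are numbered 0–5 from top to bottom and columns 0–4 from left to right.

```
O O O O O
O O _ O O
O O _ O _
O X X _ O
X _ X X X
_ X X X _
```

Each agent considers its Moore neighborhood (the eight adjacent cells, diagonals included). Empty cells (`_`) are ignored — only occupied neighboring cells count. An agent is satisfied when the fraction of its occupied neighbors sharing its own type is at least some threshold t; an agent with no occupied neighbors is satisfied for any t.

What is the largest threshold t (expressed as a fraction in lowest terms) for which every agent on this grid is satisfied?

(0,0)O 3/3
(0,1)O 4/4
(0,2)O 4/4
(0,3)O 4/4
(0,4)O 3/3
(1,0)O 5/5
(1,1)O 6/6
(1,3)O 5/5
(1,4)O 4/4
(2,0)O 4/5
(2,1)O 4/6
(2,3)O 3/4
(3,0)O 2/4
(3,1)X 3/6
(3,2)X 3/5
(3,4)O 1/3
(4,0)X 2/3
(4,2)X 6/6
(4,3)X 5/6
(4,4)X 2/3
(5,1)X 3/3
(5,2)X 4/4
(5,3)X 4/4
The smallest same-type fraction is 1/3 at (3,4), which reduces to 1/3. Any threshold above that leaves this agent unsatisfied.

1/3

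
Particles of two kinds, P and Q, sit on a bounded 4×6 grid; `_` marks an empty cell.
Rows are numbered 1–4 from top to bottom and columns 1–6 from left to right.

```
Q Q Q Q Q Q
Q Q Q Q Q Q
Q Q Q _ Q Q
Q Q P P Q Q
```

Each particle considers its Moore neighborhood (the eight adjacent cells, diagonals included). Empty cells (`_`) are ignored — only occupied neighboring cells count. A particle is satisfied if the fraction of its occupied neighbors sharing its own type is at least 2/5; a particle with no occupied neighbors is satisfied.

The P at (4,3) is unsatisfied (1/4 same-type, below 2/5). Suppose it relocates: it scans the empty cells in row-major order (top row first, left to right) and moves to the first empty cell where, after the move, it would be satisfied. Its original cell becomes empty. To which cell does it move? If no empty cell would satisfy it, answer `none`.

Vacating (4,3). Empty cells in order:
  (3,4): 1/7 same-type → still unsatisfied.

none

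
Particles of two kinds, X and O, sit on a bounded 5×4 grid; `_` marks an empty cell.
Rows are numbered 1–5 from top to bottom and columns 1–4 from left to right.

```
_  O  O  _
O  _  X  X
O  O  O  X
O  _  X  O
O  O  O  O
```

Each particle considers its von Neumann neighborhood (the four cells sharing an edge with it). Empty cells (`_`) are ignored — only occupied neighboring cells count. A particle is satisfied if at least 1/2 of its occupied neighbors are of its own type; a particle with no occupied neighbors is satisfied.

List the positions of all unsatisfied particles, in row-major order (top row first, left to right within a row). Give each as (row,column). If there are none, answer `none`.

(2,3), (3,3), (3,4), (4,3), (4,4)

Row 1: (1,2)O 1/1 ok · (1,3)O 1/2 ok
Row 2: (2,1)O 1/1 ok · (2,3)X 1/3 unhappy · (2,4)X 2/2 ok
Row 3: (3,1)O 3/3 ok · (3,2)O 2/2 ok · (3,3)O 1/4 unhappy · (3,4)X 1/3 unhappy
Row 4: (4,1)O 2/2 ok · (4,3)X 0/3 unhappy · (4,4)O 1/3 unhappy
Row 5: (5,1)O 2/2 ok · (5,2)O 2/2 ok · (5,3)O 2/3 ok · (5,4)O 2/2 ok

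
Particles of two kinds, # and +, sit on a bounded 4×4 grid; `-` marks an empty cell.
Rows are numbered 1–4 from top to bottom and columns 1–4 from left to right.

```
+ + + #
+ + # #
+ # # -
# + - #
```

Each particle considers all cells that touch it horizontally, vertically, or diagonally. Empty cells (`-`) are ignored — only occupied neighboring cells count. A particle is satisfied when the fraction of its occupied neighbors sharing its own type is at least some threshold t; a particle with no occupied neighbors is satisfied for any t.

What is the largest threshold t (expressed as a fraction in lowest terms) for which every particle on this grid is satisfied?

(1,1)+ 3/3
(1,2)+ 4/5
(1,3)+ 2/5
(1,4)# 2/3
(2,1)+ 4/5
(2,2)+ 5/8
(2,3)# 4/7
(2,4)# 3/4
(3,1)+ 3/5
(3,2)# 3/7
(3,3)# 4/6
(4,1)# 1/3
(4,2)+ 1/4
(4,4)# 1/1
The smallest same-type fraction is 1/4 at (4,2), which reduces to 1/4. Any threshold above that leaves this particle unsatisfied.

1/4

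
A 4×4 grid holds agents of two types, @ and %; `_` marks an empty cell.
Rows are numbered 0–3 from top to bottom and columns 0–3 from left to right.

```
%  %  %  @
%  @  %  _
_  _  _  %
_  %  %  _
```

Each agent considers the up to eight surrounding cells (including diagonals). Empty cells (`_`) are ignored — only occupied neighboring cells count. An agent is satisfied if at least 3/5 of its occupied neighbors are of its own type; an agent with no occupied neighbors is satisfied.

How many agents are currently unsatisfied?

3

Row 0: (0,0)% 2/3 ✓ · (0,1)% 4/5 ✓ · (0,2)% 2/4 ✗ · (0,3)@ 0/2 ✗
Row 1: (1,0)% 2/3 ✓ · (1,1)@ 0/5 ✗ · (1,2)% 3/5 ✓
Row 2: (2,3)% 2/2 ✓
Row 3: (3,1)% 1/1 ✓ · (3,2)% 2/2 ✓
Unsatisfied: (0,2), (0,3), (1,1) — 3 in total.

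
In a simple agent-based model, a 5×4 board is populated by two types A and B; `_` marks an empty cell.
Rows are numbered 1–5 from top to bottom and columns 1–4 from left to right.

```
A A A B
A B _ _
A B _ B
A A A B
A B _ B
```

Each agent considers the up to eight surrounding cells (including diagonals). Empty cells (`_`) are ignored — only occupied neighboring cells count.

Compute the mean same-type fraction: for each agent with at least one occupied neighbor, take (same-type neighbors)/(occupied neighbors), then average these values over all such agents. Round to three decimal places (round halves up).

(1,1)A 2/3
(1,2)A 3/4
(1,3)A 1/3
(1,4)B 0/1
(2,1)A 3/5
(2,2)B 1/6
(3,1)A 3/5
(3,2)B 1/6
(3,4)B 1/2
(4,1)A 3/5
(4,2)A 4/6
(4,3)A 1/6
(4,4)B 2/3
(5,1)A 2/3
(5,2)B 0/4
(5,4)B 1/2
Sum over 16 agents: 2/3 + 3/4 + 1/3 + 0/1 + 3/5 + 1/6 + 3/5 + 1/6 + 1/2 + 3/5 + 4/6 + 1/6 + 2/3 + 2/3 + 0/4 + 1/2 = 141/20; mean = 141/20 ÷ 16 = 141/320 = 0.440625 → 0.441.

0.441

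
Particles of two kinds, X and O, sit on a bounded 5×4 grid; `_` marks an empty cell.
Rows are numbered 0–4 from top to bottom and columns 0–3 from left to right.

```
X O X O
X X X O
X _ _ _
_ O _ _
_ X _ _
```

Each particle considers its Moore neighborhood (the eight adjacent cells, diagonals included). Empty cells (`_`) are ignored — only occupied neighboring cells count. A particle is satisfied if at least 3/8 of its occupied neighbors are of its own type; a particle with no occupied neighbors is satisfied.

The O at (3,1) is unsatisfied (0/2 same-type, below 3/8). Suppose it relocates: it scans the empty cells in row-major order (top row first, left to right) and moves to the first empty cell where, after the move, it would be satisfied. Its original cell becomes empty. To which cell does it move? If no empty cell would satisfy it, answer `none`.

(2,3)

Vacating (3,1). Empty cells in order:
  (2,1): 0/4 same-type → still unsatisfied.
  (2,2): 1/3 same-type → still unsatisfied.
  (2,3): 1/2 same-type → satisfied — stop here.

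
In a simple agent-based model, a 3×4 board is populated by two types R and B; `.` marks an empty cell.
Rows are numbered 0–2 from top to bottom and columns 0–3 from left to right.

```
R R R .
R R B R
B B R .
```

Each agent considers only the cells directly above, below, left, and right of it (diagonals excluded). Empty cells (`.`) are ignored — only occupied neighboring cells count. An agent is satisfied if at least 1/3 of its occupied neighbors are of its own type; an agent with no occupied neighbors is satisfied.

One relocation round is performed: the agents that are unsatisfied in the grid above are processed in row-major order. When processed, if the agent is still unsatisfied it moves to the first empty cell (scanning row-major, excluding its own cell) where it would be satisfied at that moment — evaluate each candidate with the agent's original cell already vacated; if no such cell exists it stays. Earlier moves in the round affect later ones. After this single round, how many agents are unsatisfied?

Initially unsatisfied (in order): (1,2), (1,3), (2,2).
  (1,2): no empty cell satisfies it; stays.
  (1,3) → (0,3).
  (2,2) → (1,3).
Resulting grid:
R R R R
R R B R
B B . .
Unsatisfied now: (1,2).

1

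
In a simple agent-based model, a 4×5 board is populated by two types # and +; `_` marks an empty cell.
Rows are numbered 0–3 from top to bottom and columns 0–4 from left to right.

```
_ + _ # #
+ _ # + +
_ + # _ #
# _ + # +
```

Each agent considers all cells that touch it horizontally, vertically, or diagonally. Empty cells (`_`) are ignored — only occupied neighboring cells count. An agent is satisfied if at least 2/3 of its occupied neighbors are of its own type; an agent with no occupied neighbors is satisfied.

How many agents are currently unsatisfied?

13

(0,1)+ 1/2 unhappy
(0,3)# 2/4 unhappy
(0,4)# 1/3 unhappy
(1,0)+ 2/2 ok
(1,2)# 2/5 unhappy
(1,3)+ 1/6 unhappy
(1,4)+ 1/4 unhappy
(2,1)+ 2/5 unhappy
(2,2)# 2/5 unhappy
(2,4)# 1/4 unhappy
(3,0)# 0/1 unhappy
(3,2)+ 1/3 unhappy
(3,3)# 2/4 unhappy
(3,4)+ 0/2 unhappy
Unsatisfied: (0,1), (0,3), (0,4), (1,2), (1,3), (1,4), (2,1), (2,2), (2,4), (3,0), (3,2), (3,3), (3,4) — 13 in total.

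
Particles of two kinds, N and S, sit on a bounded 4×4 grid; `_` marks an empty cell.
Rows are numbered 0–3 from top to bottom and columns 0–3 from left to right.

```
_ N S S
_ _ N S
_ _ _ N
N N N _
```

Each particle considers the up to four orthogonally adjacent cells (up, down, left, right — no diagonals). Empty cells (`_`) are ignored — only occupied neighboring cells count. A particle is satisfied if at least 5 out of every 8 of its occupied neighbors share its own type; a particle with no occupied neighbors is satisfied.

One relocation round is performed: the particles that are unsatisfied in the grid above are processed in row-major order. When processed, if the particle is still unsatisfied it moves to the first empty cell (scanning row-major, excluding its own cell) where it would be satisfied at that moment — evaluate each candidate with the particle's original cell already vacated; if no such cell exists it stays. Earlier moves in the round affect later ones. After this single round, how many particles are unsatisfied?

0

Initially unsatisfied (in order): (0,1), (0,2), (1,2), (1,3), (2,3).
  (0,1) → (0,0).
  (0,2): no empty cell satisfies it; stays.
  (1,2) → (1,0).
  (1,3) → (1,2).
  (2,3): now satisfied by earlier moves; stays.
Resulting grid:
N _ S S
N _ S _
_ _ _ N
N N N _
All satisfied now.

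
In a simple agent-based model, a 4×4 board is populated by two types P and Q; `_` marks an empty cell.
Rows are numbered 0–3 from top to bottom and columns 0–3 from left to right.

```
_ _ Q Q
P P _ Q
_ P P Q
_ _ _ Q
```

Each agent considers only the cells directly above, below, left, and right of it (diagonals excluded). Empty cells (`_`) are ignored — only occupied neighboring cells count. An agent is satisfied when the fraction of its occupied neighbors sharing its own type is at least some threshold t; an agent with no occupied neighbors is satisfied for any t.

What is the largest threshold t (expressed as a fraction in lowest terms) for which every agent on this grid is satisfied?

1/2

Row 0: (0,2)Q 1/1 · (0,3)Q 2/2
Row 1: (1,0)P 1/1 · (1,1)P 2/2 · (1,3)Q 2/2
Row 2: (2,1)P 2/2 · (2,2)P 1/2 · (2,3)Q 2/3
Row 3: (3,3)Q 1/1
The smallest same-type fraction is 1/2 at (2,2), which reduces to 1/2. Any threshold above that leaves this agent unsatisfied.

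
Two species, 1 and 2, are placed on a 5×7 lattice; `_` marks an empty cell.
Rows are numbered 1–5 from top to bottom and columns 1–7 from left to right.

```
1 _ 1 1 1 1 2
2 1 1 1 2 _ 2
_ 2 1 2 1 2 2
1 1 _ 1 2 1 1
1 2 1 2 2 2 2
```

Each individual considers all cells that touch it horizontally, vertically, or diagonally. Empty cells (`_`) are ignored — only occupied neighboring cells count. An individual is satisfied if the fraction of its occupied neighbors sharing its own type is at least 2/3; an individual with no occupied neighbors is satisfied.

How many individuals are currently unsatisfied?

21

(1,1)1 1/2 not
(1,3)1 4/4 satisfied
(1,4)1 4/5 satisfied
(1,5)1 3/4 satisfied
(1,6)1 1/4 not
(1,7)2 1/2 not
(2,1)2 1/3 not
(2,2)1 4/6 satisfied
(2,3)1 5/7 satisfied
(2,4)1 6/8 satisfied
(2,5)2 2/7 not
(2,7)2 3/4 satisfied
(3,2)2 1/6 not
(3,3)1 5/7 satisfied
(3,4)2 2/7 not
(3,5)1 3/7 not
(3,6)2 4/7 not
(3,7)2 2/4 not
(4,1)1 2/4 not
(4,2)1 4/6 satisfied
(4,4)1 3/7 not
(4,5)2 5/8 not
(4,6)1 2/8 not
(4,7)1 1/5 not
(5,1)1 2/3 satisfied
(5,2)2 0/4 not
(5,3)1 2/4 not
(5,4)2 2/4 not
(5,5)2 3/5 not
(5,6)2 3/5 not
(5,7)2 1/3 not
Unsatisfied: (1,1), (1,6), (1,7), (2,1), (2,5), (3,2), (3,4), (3,5), (3,6), (3,7), (4,1), (4,4), (4,5), (4,6), (4,7), (5,2), (5,3), (5,4), (5,5), (5,6), (5,7) — 21 in total.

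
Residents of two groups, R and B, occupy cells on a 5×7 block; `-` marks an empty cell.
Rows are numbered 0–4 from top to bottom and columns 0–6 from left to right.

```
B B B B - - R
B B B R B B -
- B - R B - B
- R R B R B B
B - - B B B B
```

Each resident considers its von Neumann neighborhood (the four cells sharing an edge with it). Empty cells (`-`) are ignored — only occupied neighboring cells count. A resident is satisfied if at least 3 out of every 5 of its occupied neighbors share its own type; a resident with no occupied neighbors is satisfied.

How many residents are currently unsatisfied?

9

(0,0)B 2/2 ✓
(0,1)B 3/3 ✓
(0,2)B 3/3 ✓
(0,3)B 1/2 ✗
(0,6)R 0/0 ✓
(1,0)B 2/2 ✓
(1,1)B 4/4 ✓
(1,2)B 2/3 ✓
(1,3)R 1/4 ✗
(1,4)B 2/3 ✓
(1,5)B 1/1 ✓
(2,1)B 1/2 ✗
(2,3)R 1/3 ✗
(2,4)B 1/3 ✗
(2,6)B 1/1 ✓
(3,1)R 1/2 ✗
(3,2)R 1/2 ✗
(3,3)B 1/4 ✗
(3,4)R 0/4 ✗
(3,5)B 2/3 ✓
(3,6)B 3/3 ✓
(4,0)B 0/0 ✓
(4,3)B 2/2 ✓
(4,4)B 2/3 ✓
(4,5)B 3/3 ✓
(4,6)B 2/2 ✓
Unsatisfied: (0,3), (1,3), (2,1), (2,3), (2,4), (3,1), (3,2), (3,3), (3,4) — 9 in total.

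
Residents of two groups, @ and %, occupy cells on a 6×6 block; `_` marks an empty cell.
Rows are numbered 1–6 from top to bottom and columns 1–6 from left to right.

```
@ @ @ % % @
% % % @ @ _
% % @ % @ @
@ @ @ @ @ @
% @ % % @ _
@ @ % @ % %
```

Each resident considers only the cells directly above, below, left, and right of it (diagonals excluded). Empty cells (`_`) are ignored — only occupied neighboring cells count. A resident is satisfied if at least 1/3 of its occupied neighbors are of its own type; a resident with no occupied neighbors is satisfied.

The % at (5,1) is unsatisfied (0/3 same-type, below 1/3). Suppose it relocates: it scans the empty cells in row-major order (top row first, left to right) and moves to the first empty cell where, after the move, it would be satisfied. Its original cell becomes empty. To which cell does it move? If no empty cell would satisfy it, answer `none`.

(5,6)

Vacating (5,1). Empty cells in order:
  (2,6): 0/3 same-type → still unsatisfied.
  (5,6): 1/3 same-type → satisfied — stop here.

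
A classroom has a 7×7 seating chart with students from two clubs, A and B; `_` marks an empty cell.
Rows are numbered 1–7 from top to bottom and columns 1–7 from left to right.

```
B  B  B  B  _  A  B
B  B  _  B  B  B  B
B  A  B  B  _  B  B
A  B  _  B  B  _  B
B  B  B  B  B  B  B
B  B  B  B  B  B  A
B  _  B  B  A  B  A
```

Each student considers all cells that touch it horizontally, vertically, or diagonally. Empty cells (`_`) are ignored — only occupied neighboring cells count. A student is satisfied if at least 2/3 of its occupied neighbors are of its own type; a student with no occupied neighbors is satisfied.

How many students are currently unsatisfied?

9

Row 1: (1,1)B 3/3 satisfied · (1,2)B 4/4 satisfied · (1,3)B 4/4 satisfied · (1,4)B 3/3 satisfied · (1,6)A 0/4 not · (1,7)B 2/3 satisfied
Row 2: (2,1)B 4/5 satisfied · (2,2)B 6/7 satisfied · (2,4)B 5/5 satisfied · (2,5)B 5/6 satisfied · (2,6)B 5/6 satisfied · (2,7)B 4/5 satisfied
Row 3: (3,1)B 3/5 not · (3,2)A 1/6 not · (3,3)B 5/6 satisfied · (3,4)B 5/5 satisfied · (3,6)B 6/6 satisfied · (3,7)B 4/4 satisfied
Row 4: (4,1)A 1/5 not · (4,2)B 5/7 satisfied · (4,4)B 6/6 satisfied · (4,5)B 6/6 satisfied · (4,7)B 4/4 satisfied
Row 5: (5,1)B 4/5 satisfied · (5,2)B 6/7 satisfied · (5,3)B 7/7 satisfied · (5,4)B 7/7 satisfied · (5,5)B 7/7 satisfied · (5,6)B 6/7 satisfied · (5,7)B 3/4 satisfied
Row 6: (6,1)B 4/4 satisfied · (6,2)B 7/7 satisfied · (6,3)B 7/7 satisfied · (6,4)B 7/8 satisfied · (6,5)B 7/8 satisfied · (6,6)B 5/8 not · (6,7)A 1/5 not
Row 7: (7,1)B 2/2 satisfied · (7,3)B 4/4 satisfied · (7,4)B 4/5 satisfied · (7,5)A 0/5 not · (7,6)B 2/5 not · (7,7)A 1/3 not
Unsatisfied: (1,6), (3,1), (3,2), (4,1), (6,6), (6,7), (7,5), (7,6), (7,7) — 9 in total.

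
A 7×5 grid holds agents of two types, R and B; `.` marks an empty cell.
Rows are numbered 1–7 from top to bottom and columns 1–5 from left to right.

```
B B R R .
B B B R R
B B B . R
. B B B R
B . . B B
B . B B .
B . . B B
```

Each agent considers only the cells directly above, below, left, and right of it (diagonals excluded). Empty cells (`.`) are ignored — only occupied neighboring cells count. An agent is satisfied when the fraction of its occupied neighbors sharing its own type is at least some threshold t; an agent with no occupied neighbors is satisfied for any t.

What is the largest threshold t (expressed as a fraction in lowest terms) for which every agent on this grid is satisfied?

Row 1: (1,1)B 2/2 · (1,2)B 2/3 · (1,3)R 1/3 · (1,4)R 2/2
Row 2: (2,1)B 3/3 · (2,2)B 4/4 · (2,3)B 2/4 · (2,4)R 2/3 · (2,5)R 2/2
Row 3: (3,1)B 2/2 · (3,2)B 4/4 · (3,3)B 3/3 · (3,5)R 2/2
Row 4: (4,2)B 2/2 · (4,3)B 3/3 · (4,4)B 2/3 · (4,5)R 1/3
Row 5: (5,1)B 1/1 · (5,4)B 3/3 · (5,5)B 1/2
Row 6: (6,1)B 2/2 · (6,3)B 1/1 · (6,4)B 3/3
Row 7: (7,1)B 1/1 · (7,4)B 2/2 · (7,5)B 1/1
The smallest same-type fraction is 1/3 at (1,3), which reduces to 1/3. Any threshold above that leaves this agent unsatisfied.

1/3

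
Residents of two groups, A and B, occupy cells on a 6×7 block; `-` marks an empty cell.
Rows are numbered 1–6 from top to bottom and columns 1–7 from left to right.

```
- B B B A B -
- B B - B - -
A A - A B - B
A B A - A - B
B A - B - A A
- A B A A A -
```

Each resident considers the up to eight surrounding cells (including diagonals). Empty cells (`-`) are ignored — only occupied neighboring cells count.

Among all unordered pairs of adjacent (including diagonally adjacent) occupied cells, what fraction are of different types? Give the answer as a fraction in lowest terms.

Scan each occupied cell's neighbors to the right and below (and the two forward diagonals) so each pair is counted once.
From row 1: 3 unlike of 12 pairs (running 3/12).
From row 2: 5 unlike of 7 pairs (running 8/19).
From row 3: 4 unlike of 11 pairs (running 12/30).
From row 4: 8 unlike of 12 pairs (running 20/42).
From row 5: 5 unlike of 11 pairs (running 25/53).
From row 6: 2 unlike of 4 pairs (running 27/57).
Total adjacent occupied pairs: 57; unlike-type pairs: 27.
27/57 reduces to 9/19.

9/19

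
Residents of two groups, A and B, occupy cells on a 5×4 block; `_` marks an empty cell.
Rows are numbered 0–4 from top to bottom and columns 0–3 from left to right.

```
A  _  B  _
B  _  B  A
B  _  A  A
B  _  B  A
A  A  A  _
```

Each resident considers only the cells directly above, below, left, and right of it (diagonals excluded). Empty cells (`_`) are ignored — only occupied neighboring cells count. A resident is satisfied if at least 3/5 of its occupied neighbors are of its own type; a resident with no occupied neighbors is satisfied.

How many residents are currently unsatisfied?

Row 0: (0,0)A 0/1 not · (0,2)B 1/1 satisfied
Row 1: (1,0)B 1/2 not · (1,2)B 1/3 not · (1,3)A 1/2 not
Row 2: (2,0)B 2/2 satisfied · (2,2)A 1/3 not · (2,3)A 3/3 satisfied
Row 3: (3,0)B 1/2 not · (3,2)B 0/3 not · (3,3)A 1/2 not
Row 4: (4,0)A 1/2 not · (4,1)A 2/2 satisfied · (4,2)A 1/2 not
Unsatisfied: (0,0), (1,0), (1,2), (1,3), (2,2), (3,0), (3,2), (3,3), (4,0), (4,2) — 10 in total.

10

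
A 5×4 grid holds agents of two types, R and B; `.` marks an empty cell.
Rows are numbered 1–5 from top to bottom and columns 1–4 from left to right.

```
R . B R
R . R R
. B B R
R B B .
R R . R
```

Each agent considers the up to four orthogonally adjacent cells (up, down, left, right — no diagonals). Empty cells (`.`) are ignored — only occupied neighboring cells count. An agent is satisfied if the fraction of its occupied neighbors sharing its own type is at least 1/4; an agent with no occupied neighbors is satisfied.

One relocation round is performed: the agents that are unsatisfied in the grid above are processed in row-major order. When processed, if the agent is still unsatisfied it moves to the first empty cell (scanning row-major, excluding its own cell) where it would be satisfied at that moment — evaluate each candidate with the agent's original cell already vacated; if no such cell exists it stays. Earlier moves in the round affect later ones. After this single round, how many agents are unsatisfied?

0

Initially unsatisfied (in order): (1,3).
  (1,3) → (2,2).
Resulting grid:
R . . R
R B R R
. B B R
R B B .
R R . R
All satisfied now.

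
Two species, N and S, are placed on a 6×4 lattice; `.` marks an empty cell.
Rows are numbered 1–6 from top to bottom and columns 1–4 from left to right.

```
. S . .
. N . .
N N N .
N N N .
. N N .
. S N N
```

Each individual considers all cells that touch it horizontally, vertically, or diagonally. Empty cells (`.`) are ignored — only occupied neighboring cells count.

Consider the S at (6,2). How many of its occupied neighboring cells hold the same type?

0

Occupied neighbors of (6,2): (5,2)=N, (5,3)=N, (6,3)=N.
Same type (S): 0 of 3.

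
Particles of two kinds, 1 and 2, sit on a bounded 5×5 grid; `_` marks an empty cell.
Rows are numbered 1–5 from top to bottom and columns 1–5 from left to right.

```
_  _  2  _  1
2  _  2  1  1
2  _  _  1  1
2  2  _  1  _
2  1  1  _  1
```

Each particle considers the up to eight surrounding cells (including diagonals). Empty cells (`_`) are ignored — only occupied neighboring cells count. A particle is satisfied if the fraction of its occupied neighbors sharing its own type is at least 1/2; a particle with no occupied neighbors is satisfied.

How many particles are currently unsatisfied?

Row 1: (1,3)2 1/2 ok · (1,5)1 2/2 ok
Row 2: (2,1)2 1/1 ok · (2,3)2 1/3 unhappy · (2,4)1 4/6 ok · (2,5)1 4/4 ok
Row 3: (3,1)2 3/3 ok · (3,4)1 4/5 ok · (3,5)1 4/4 ok
Row 4: (4,1)2 3/4 ok · (4,2)2 3/5 ok · (4,4)1 4/4 ok
Row 5: (5,1)2 2/3 ok · (5,2)1 1/4 unhappy · (5,3)1 2/3 ok · (5,5)1 1/1 ok
Unsatisfied: (2,3), (5,2) — 2 in total.

2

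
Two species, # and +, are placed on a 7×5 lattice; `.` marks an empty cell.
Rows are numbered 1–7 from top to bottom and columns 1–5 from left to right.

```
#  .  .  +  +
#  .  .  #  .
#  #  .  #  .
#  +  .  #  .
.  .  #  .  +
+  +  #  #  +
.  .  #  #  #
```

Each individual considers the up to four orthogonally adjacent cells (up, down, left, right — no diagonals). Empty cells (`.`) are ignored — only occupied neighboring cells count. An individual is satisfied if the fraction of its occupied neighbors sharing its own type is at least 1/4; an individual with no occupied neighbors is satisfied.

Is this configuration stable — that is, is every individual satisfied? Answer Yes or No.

No

Row 1: (1,1)# 1/1 ok · (1,4)+ 1/2 ok · (1,5)+ 1/1 ok
Row 2: (2,1)# 2/2 ok · (2,4)# 1/2 ok
Row 3: (3,1)# 3/3 ok · (3,2)# 1/2 ok · (3,4)# 2/2 ok
Row 4: (4,1)# 1/2 ok · (4,2)+ 0/2 unhappy · (4,4)# 1/1 ok
Row 5: (5,3)# 1/1 ok · (5,5)+ 1/1 ok
Row 6: (6,1)+ 1/1 ok · (6,2)+ 1/2 ok · (6,3)# 3/4 ok · (6,4)# 2/3 ok · (6,5)+ 1/3 ok
Row 7: (7,3)# 2/2 ok · (7,4)# 3/3 ok · (7,5)# 1/2 ok
For instance (4,2) has only 0/2 same-type neighbors, below 1/4.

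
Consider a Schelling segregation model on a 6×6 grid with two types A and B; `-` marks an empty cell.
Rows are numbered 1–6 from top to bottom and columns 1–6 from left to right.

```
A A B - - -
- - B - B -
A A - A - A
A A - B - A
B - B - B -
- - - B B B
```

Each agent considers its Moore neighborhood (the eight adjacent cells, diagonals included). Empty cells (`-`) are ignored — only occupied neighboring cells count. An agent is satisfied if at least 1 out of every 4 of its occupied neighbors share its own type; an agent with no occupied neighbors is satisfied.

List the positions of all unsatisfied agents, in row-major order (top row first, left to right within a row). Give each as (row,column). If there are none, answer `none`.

Row 1: (1,1)A 1/1 ✓ · (1,2)A 1/3 ✓ · (1,3)B 1/2 ✓
Row 2: (2,3)B 1/4 ✓ · (2,5)B 0/2 ✗
Row 3: (3,1)A 3/3 ✓ · (3,2)A 3/4 ✓ · (3,4)A 0/3 ✗ · (3,6)A 1/2 ✓
Row 4: (4,1)A 3/4 ✓ · (4,2)A 3/5 ✓ · (4,4)B 2/3 ✓ · (4,6)A 1/2 ✓
Row 5: (5,1)B 0/2 ✗ · (5,3)B 2/3 ✓ · (5,5)B 4/5 ✓
Row 6: (6,4)B 3/3 ✓ · (6,5)B 3/3 ✓ · (6,6)B 2/2 ✓

(2,5), (3,4), (5,1)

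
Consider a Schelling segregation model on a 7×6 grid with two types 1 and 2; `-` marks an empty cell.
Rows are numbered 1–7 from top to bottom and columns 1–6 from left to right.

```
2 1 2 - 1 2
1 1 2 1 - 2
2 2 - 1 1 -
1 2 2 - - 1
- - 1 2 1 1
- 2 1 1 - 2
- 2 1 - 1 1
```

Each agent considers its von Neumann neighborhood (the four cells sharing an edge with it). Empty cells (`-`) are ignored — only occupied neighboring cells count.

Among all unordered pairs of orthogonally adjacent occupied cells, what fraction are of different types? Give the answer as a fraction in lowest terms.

9/17

Scan each occupied cell's neighbors to the right and below so each pair is counted once.
Row 1: 2(1,1)–1(1,2)≠ 2(1,1)–1(2,1)≠ 1(1,2)–2(1,3)≠ 1(1,2)–1(2,2)= 2(1,3)–2(2,3)= 1(1,5)–2(1,6)≠ 2(1,6)–2(2,6)=  → 4/7 unlike.
Row 2: 1(2,1)–1(2,2)= 1(2,1)–2(3,1)≠ 1(2,2)–2(2,3)≠ 1(2,2)–2(3,2)≠ 2(2,3)–1(2,4)≠ 1(2,4)–1(3,4)=  → 4/6 unlike.
Row 3: 2(3,1)–2(3,2)= 2(3,1)–1(4,1)≠ 2(3,2)–2(4,2)= 1(3,4)–1(3,5)=  → 1/4 unlike.
Row 4: 1(4,1)–2(4,2)≠ 2(4,2)–2(4,3)= 2(4,3)–1(5,3)≠ 1(4,6)–1(5,6)=  → 2/4 unlike.
Row 5: 1(5,3)–2(5,4)≠ 1(5,3)–1(6,3)= 2(5,4)–1(5,5)≠ 2(5,4)–1(6,4)≠ 1(5,5)–1(5,6)= 1(5,6)–2(6,6)≠  → 4/6 unlike.
Row 6: 2(6,2)–1(6,3)≠ 2(6,2)–2(7,2)= 1(6,3)–1(6,4)= 1(6,3)–1(7,3)= 2(6,6)–1(7,6)≠  → 2/5 unlike.
Row 7: 2(7,2)–1(7,3)≠ 1(7,5)–1(7,6)=  → 1/2 unlike.
Total adjacent occupied pairs: 34; unlike-type pairs: 18.
18/34 reduces to 9/17.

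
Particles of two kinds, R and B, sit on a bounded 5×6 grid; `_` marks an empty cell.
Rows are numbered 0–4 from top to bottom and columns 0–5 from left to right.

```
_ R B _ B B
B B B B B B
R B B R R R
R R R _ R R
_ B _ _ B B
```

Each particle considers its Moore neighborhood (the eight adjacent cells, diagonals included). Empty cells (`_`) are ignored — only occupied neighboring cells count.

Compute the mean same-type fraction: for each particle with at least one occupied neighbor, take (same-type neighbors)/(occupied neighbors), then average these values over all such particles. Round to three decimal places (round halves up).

0.540

(0,1)R 0/4
(0,2)B 3/4
(0,4)B 4/4
(0,5)B 3/3
(1,0)B 2/4
(1,1)B 5/7
(1,2)B 5/7
(1,3)B 5/7
(1,4)B 4/7
(1,5)B 3/5
(2,0)R 2/5
(2,1)B 4/8
(2,2)B 4/7
(2,3)R 3/7
(2,4)R 4/7
(2,5)R 3/5
(3,0)R 2/4
(3,1)R 3/6
(3,2)R 2/5
(3,4)R 4/6
(3,5)R 3/5
(4,1)B 0/3
(4,4)B 1/3
(4,5)B 1/3
Sum over 24 particles: 0/4 + 3/4 + 4/4 + 3/3 + 2/4 + 5/7 + 5/7 + 5/7 + 4/7 + 3/5 + 2/5 + 4/8 + 4/7 + 3/7 + 4/7 + 3/5 + 2/4 + 3/6 + 2/5 + 4/6 + 3/5 + 0/3 + 1/3 + 1/3 = 5447/420; mean = 5447/420 ÷ 24 = 5447/10080 = 0.540376… → 0.540.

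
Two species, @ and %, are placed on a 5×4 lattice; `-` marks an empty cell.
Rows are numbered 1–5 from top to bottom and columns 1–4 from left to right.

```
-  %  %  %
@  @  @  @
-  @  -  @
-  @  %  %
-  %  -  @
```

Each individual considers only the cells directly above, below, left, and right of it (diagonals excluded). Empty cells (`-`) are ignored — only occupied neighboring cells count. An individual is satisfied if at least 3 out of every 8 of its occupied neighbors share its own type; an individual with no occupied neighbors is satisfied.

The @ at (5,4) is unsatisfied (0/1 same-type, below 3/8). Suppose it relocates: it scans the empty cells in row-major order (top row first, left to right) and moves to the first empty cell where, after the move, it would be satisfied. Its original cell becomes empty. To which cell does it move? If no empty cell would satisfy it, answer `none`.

(1,1)

Vacating (5,4). Empty cells in order:
  (1,1): 1/2 same-type → satisfied — stop here.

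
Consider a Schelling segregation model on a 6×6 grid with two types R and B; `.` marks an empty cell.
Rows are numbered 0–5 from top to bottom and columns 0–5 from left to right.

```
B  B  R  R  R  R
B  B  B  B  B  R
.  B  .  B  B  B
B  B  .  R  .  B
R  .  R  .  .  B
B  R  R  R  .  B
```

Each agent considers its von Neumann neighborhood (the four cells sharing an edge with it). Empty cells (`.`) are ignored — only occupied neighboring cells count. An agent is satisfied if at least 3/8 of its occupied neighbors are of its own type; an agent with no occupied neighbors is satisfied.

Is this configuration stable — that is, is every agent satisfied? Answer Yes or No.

(0,0)B 2/2 ✓
(0,1)B 2/3 ✓
(0,2)R 1/3 ✗
(0,3)R 2/3 ✓
(0,4)R 2/3 ✓
(0,5)R 2/2 ✓
(1,0)B 2/2 ✓
(1,1)B 4/4 ✓
(1,2)B 2/3 ✓
(1,3)B 3/4 ✓
(1,4)B 2/4 ✓
(1,5)R 1/3 ✗
(2,1)B 2/2 ✓
(2,3)B 2/3 ✓
(2,4)B 3/3 ✓
(2,5)B 2/3 ✓
(3,0)B 1/2 ✓
(3,1)B 2/2 ✓
(3,3)R 0/1 ✗
(3,5)B 2/2 ✓
(4,0)R 0/2 ✗
(4,2)R 1/1 ✓
(4,5)B 2/2 ✓
(5,0)B 0/2 ✗
(5,1)R 1/2 ✓
(5,2)R 3/3 ✓
(5,3)R 1/1 ✓
(5,5)B 1/1 ✓
For instance (0,2) has only 1/3 same-type neighbors, below 3/8.

No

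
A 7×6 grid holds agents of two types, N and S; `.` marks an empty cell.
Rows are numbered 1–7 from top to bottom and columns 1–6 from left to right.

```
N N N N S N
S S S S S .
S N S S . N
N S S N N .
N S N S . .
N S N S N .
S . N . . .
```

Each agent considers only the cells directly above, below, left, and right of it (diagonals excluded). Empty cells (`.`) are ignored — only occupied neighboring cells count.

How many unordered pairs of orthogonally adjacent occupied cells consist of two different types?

24

Scan each occupied cell's neighbors to the right and below so each pair is counted once.
From row 1: 6 unlike of 10 pairs (running 6/10).
From row 2: 1 unlike of 8 pairs (running 7/18).
From row 3: 5 unlike of 7 pairs (running 12/25).
From row 4: 4 unlike of 8 pairs (running 16/33).
From row 5: 3 unlike of 7 pairs (running 19/40).
From row 6: 5 unlike of 6 pairs (running 24/46).
Total adjacent occupied pairs: 46; unlike-type pairs: 24.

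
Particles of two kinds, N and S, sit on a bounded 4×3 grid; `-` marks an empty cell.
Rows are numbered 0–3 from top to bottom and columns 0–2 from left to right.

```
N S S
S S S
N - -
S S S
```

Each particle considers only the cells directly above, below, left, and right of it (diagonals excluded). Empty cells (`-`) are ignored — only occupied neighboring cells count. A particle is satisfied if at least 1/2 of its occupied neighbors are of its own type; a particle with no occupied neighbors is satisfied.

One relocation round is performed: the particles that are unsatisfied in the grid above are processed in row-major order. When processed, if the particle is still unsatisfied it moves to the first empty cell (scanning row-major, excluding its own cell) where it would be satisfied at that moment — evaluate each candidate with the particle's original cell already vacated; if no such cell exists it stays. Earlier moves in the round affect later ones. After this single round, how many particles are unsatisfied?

0

Initially unsatisfied (in order): (0,0), (1,0), (2,0).
  (0,0): no empty cell satisfies it; stays.
  (1,0) → (2,1).
  (2,0) → (1,0).
Resulting grid:
N S S
N S S
- S -
S S S
All satisfied now.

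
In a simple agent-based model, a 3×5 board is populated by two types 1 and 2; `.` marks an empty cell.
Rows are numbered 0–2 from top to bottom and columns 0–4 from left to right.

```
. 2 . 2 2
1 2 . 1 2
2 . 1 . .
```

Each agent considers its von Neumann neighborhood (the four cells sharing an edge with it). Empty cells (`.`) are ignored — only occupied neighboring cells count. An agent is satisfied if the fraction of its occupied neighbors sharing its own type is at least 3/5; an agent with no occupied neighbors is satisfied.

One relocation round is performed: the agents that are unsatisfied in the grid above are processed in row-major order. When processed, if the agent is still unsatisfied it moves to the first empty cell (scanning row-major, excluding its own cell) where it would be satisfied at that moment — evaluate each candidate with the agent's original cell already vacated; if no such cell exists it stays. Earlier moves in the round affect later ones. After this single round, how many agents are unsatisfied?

Initially unsatisfied (in order): (0,3), (1,0), (1,1), (1,3), (1,4), (2,0).
  (0,3) → (0,2).
  (1,0) → (2,3).
  (1,1): now satisfied by earlier moves; stays.
  (1,3): no empty cell satisfies it; stays.
  (1,4) → (0,0).
  (2,0): now satisfied by earlier moves; stays.
Resulting grid:
2 2 2 . 2
. 2 . 1 .
2 . 1 1 .
All satisfied now.

0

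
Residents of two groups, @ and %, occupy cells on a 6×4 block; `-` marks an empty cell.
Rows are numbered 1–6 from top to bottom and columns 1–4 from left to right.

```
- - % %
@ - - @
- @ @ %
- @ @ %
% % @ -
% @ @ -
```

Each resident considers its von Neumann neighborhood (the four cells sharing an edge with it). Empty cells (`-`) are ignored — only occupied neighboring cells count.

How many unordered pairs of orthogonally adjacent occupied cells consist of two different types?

Scan each occupied cell's neighbors to the right and below so each pair is counted once.
From row 1: 1 unlike of 2 pairs (running 1/2).
From row 2: 1 unlike of 1 pairs (running 2/3).
From row 3: 1 unlike of 5 pairs (running 3/8).
From row 4: 2 unlike of 4 pairs (running 5/12).
From row 5: 2 unlike of 5 pairs (running 7/17).
From row 6: 1 unlike of 2 pairs (running 8/19).
Total adjacent occupied pairs: 19; unlike-type pairs: 8.

8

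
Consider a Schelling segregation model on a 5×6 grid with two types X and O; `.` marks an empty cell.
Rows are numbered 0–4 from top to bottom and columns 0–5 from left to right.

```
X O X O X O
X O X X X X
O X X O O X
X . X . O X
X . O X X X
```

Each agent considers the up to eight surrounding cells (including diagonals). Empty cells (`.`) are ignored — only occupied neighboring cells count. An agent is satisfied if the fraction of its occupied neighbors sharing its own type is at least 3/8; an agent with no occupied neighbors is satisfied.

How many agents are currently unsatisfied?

10

(0,0)X 1/3 ✗
(0,1)O 1/5 ✗
(0,2)X 2/5 ✓
(0,3)O 0/5 ✗
(0,4)X 3/5 ✓
(0,5)O 0/3 ✗
(1,0)X 2/5 ✓
(1,1)O 2/8 ✗
(1,2)X 4/8 ✓
(1,3)X 5/8 ✓
(1,4)X 4/8 ✓
(1,5)X 3/5 ✓
(2,0)O 1/4 ✗
(2,1)X 5/7 ✓
(2,2)X 4/6 ✓
(2,3)O 2/7 ✗
(2,4)O 2/7 ✗
(2,5)X 3/5 ✓
(3,0)X 2/3 ✓
(3,2)X 3/5 ✓
(3,4)O 2/7 ✗
(3,5)X 3/5 ✓
(4,0)X 1/1 ✓
(4,2)O 0/2 ✗
(4,3)X 2/4 ✓
(4,4)X 3/4 ✓
(4,5)X 2/3 ✓
Unsatisfied: (0,0), (0,1), (0,3), (0,5), (1,1), (2,0), (2,3), (2,4), (3,4), (4,2) — 10 in total.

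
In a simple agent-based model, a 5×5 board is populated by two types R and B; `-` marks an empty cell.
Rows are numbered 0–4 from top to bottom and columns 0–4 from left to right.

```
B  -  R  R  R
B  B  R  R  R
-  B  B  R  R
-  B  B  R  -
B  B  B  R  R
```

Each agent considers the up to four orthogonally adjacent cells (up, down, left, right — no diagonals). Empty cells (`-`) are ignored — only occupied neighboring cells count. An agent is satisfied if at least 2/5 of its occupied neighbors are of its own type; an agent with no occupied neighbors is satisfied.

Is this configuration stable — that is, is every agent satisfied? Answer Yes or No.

Row 0: (0,0)B 1/1 ok · (0,2)R 2/2 ok · (0,3)R 3/3 ok · (0,4)R 2/2 ok
Row 1: (1,0)B 2/2 ok · (1,1)B 2/3 ok · (1,2)R 2/4 ok · (1,3)R 4/4 ok · (1,4)R 3/3 ok
Row 2: (2,1)B 3/3 ok · (2,2)B 2/4 ok · (2,3)R 3/4 ok · (2,4)R 2/2 ok
Row 3: (3,1)B 3/3 ok · (3,2)B 3/4 ok · (3,3)R 2/3 ok
Row 4: (4,0)B 1/1 ok · (4,1)B 3/3 ok · (4,2)B 2/3 ok · (4,3)R 2/3 ok · (4,4)R 1/1 ok
All meet the threshold, so the configuration is stable.

Yes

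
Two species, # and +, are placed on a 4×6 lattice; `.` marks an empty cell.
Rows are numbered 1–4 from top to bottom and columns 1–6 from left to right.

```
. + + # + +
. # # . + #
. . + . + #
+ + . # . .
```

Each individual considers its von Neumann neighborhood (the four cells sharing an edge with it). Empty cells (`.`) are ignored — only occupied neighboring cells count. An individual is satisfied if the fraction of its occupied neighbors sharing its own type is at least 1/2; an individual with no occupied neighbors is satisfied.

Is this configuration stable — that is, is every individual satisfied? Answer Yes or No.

(1,2)+ 1/2 ✓
(1,3)+ 1/3 ✗
(1,4)# 0/2 ✗
(1,5)+ 2/3 ✓
(1,6)+ 1/2 ✓
(2,2)# 1/2 ✓
(2,3)# 1/3 ✗
(2,5)+ 2/3 ✓
(2,6)# 1/3 ✗
(3,3)+ 0/1 ✗
(3,5)+ 1/2 ✓
(3,6)# 1/2 ✓
(4,1)+ 1/1 ✓
(4,2)+ 1/1 ✓
(4,4)# 0/0 ✓
For instance (1,3) has only 1/3 same-type neighbors, below 1/2.

No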